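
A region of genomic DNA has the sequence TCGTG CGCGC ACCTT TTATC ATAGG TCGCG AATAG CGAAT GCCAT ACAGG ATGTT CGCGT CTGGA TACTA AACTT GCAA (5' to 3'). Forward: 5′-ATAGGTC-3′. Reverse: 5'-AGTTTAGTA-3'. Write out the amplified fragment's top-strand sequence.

Forward primer ATAGGTC is found on the top strand at positions 21–27.
Reverse complement of the reverse primer: TACTAAACT. This occurs on the top strand at positions 66–74.
The product is the template from position 21 through 74 (54 bp).

5'-ATAGGTCGCGAATAGCGAATGCCATACAGGATGTTCGCGTCTGGATACTAAACT-3'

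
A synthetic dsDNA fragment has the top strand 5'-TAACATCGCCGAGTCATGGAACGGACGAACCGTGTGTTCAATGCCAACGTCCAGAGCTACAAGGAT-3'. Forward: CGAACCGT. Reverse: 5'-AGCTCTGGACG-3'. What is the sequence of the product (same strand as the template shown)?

5'-CGAACCGTGTGTTCAATGCCAACGTCCAGAGCT-3'

Scanning the template, CGAACCGT occurs at positions 26–33; this primer anneals to the bottom strand there with its 3' end pointing downstream.
The reverse primer's reverse complement is CGTCCAGAGCT, which matches the template at positions 48–58.
The product is the template from position 26 through 58 (33 bp).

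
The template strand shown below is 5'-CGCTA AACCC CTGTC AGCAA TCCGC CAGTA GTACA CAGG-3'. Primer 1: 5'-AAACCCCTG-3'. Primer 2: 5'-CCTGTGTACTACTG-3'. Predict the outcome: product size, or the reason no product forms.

Yes — a 35 bp product.

Primer 1 (AAACCCCTG) matches the top strand at positions 5–13; it acts as a forward primer.
Primer 2's reverse complement is CAGTAGTACACAGG, matching the top strand at positions 26–39; it acts as a reverse primer.
The 3' ends face each other across positions 5–39, giving a 35 bp product.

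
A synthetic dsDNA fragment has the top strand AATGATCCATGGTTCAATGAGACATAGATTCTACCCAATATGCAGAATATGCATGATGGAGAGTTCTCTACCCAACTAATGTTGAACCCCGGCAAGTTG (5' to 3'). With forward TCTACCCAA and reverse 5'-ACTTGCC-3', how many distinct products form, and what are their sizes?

The forward primer TCTACCCAA matches the top strand at positions 30–38, 67–75.
The reverse primer's reverse complement is GGCAAGT, matching at positions 91–97.
Each forward site pairs with the reverse site to give a product ending at position 97: sizes 68, 31 bp.

Two products: 68 bp, 31 bp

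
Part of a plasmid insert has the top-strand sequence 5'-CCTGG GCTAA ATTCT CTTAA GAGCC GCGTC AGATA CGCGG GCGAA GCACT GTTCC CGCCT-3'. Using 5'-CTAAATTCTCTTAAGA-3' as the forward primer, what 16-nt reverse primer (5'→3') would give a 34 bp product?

5'-CCGCGTATCTGACGCG-3'

The forward primer binds at positions 7–22, so a 34 bp product ends at position 7 + 34 − 1 = 40.
The reverse primer anneals to the top strand over positions 25–40, i.e. to CGCGTCAGATACGCGG.
Its sequence written 5'→3' is the reverse complement: CCGCGTATCTGACGCG.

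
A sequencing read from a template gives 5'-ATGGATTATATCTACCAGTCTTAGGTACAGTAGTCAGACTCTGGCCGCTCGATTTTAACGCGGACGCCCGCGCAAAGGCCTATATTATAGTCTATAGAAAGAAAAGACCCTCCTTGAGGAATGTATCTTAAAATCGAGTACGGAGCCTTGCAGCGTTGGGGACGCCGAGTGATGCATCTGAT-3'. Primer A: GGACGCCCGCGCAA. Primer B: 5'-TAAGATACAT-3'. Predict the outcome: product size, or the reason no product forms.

Primer A (GGACGCCCGCGCAA) matches the top strand at positions 62–75; it acts as a forward primer.
Primer B's reverse complement is ATGTATCTTA, matching the top strand at positions 121–130; it acts as a reverse primer.
The 3' ends face each other across positions 62–130, giving a 69 bp product.

Yes — a 69 bp product.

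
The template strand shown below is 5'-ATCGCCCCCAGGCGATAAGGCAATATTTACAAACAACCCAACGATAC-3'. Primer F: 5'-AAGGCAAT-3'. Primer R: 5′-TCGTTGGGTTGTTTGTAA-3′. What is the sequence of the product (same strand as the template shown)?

The forward primer matches the template at positions 17–24.
Reverse complement of the reverse primer: TTACAAACAACCCAACGA. This occurs on the top strand at positions 27–44.
The product is the template from position 17 through 44 (28 bp).

5'-AAGGCAATATTTACAAACAACCCAACGA-3'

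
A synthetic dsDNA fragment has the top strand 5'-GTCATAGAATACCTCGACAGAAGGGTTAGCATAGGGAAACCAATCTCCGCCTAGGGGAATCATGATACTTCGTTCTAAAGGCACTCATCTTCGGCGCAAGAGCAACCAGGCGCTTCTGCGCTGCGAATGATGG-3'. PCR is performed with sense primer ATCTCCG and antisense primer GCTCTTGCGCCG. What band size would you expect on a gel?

The forward primer matches the template at positions 43–49.
Taking the reverse complement of GCTCTTGCGCCG gives CGGCGCAAGAGC, found at positions 92–103 on the template; the primer anneals here to the top strand with its 3' end pointing upstream.
Product length = (reverse-primer end) − (forward-primer start) + 1 = 103 − 43 + 1 = 61 bp.

61 bp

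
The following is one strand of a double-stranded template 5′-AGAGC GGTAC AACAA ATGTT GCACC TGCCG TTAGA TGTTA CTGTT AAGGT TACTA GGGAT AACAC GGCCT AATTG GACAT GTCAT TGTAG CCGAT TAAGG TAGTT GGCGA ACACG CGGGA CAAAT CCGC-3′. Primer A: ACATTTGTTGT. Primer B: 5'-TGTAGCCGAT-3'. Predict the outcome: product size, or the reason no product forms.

No product — the primers' 3' ends point away from each other.

Primer A (ACATTTGTTGT) has reverse complement ACAACAAATGT, which matches the top strand at positions 9–19; primer A anneals to the top strand there with its 3' end pointing upstream toward position 9.
Primer B (TGTAGCCGAT) matches the top strand directly at positions 86–95; it anneals to the bottom strand with its 3' end pointing downstream toward position 95.
The 3' ends diverge (primer A extends toward position 1, primer B toward position 129), so the primers never converge on a shared product.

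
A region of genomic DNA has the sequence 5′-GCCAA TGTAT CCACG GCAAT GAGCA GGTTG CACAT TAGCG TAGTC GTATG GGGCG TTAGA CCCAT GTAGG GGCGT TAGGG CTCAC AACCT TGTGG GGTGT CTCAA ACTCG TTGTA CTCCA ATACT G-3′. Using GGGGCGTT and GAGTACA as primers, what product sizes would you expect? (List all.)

The forward primer GGGGCGTT matches the top strand at positions 50–57, 69–76.
The reverse primer's reverse complement is TGTACTC, matching at positions 112–118.
Each forward site pairs with the reverse site to give a product ending at position 118: sizes 69, 50 bp.

69 bp, 50 bp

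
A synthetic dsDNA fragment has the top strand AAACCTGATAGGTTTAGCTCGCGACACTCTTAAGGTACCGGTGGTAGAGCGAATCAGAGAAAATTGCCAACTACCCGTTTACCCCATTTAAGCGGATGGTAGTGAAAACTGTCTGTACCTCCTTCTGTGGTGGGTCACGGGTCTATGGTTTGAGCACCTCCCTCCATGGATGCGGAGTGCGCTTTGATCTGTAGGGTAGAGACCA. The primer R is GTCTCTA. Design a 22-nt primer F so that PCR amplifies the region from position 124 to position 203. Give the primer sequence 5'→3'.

5'-TCTGTGGTGGGTCACGGGTCTA-3'

The reverse primer's reverse complement TAGAGAC matches the template at positions 197–203; the product starts at position 124.
The forward primer is identical to the top strand over positions 124–145: TCTGTGGTGGGTCACGGGTCTA.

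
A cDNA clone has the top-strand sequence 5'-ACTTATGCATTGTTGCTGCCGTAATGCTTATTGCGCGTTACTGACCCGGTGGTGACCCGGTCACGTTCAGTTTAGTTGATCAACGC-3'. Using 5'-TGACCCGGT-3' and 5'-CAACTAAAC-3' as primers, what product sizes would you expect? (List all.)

37 bp, 26 bp

The forward primer TGACCCGGT matches the top strand at positions 42–50, 53–61.
The reverse primer's reverse complement is GTTTAGTTG, matching at positions 70–78.
Each forward site pairs with the reverse site to give a product ending at position 78: sizes 37, 26 bp.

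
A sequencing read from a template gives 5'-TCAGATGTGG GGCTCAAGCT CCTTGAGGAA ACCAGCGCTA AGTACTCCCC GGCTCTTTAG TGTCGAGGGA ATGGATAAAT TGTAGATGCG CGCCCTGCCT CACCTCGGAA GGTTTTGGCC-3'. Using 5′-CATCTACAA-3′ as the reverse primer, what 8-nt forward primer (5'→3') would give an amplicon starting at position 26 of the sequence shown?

5'-AGGAAACC-3'

The reverse primer's reverse complement TTGTAGATG matches the template at positions 80–88; the product starts at position 26.
The forward primer is identical to the top strand over positions 26–33: AGGAAACC.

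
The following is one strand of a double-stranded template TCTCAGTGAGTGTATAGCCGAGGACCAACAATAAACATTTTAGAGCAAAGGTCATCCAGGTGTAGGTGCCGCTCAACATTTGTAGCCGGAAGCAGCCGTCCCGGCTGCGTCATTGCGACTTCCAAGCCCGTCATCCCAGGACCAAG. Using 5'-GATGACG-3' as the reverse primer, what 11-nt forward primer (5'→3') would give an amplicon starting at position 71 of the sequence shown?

5'-GCTCAACATTT-3'

The reverse primer's reverse complement CGTCATC matches the template at positions 129–135; the product starts at position 71.
The forward primer is identical to the top strand over positions 71–81: GCTCAACATTT.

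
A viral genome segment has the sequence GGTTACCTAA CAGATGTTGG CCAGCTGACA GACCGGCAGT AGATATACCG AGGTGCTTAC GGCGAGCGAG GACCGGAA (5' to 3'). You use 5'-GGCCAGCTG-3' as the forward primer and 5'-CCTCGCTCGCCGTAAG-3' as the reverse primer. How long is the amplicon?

53 bp

The forward primer matches the template at positions 19–27.
Reverse complement of the reverse primer: CTTACGGCGAGCGAGG. This occurs on the top strand at positions 56–71.
Product length = (reverse-primer end) − (forward-primer start) + 1 = 71 − 19 + 1 = 53 bp.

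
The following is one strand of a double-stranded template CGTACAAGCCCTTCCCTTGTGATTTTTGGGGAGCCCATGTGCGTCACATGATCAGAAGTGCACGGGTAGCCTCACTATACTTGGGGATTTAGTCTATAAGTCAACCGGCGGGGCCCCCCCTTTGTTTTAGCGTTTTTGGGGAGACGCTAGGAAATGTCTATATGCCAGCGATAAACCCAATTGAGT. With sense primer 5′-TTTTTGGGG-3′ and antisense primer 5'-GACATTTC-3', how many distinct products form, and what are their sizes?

The forward primer TTTTTGGGG matches the top strand at positions 23–31, 133–141.
The reverse primer's reverse complement is GAAATGTC, matching at positions 151–158.
Each forward site pairs with the reverse site to give a product ending at position 158: sizes 136, 26 bp.

Two products: 136 bp, 26 bp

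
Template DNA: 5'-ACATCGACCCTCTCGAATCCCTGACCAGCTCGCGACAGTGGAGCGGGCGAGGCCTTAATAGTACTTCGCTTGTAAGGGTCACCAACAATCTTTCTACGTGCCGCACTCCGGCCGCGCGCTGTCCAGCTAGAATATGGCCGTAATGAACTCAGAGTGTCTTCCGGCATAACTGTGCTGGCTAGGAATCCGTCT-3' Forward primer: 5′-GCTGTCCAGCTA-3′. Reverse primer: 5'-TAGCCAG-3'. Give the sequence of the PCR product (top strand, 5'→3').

Scanning the template, GCTGTCCAGCTA occurs at positions 118–129; this primer anneals to the bottom strand there with its 3' end pointing downstream.
Taking the reverse complement of TAGCCAG gives CTGGCTA, found at positions 175–181 on the template; the primer anneals here to the top strand with its 3' end pointing upstream.
The product is the template from position 118 through 181 (64 bp).

5'-GCTGTCCAGCTAGAATATGGCCGTAATGAACTCAGAGTGTCTTCCGGCATAACTGTGCTGGCTA-3'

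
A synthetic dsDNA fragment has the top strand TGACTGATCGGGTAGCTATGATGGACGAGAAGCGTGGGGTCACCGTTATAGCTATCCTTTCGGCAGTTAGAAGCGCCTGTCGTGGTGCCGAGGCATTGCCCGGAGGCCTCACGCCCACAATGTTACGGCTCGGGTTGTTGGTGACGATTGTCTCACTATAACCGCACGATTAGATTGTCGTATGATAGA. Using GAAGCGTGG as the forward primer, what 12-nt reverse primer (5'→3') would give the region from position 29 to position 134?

5'-CCCGAGCCGTAA-3'

The product's 3' end on the top strand is position 134.
The reverse primer anneals to the top strand over positions 123–134, i.e. to TTACGGCTCGGG.
Its sequence written 5'→3' is the reverse complement: CCCGAGCCGTAA.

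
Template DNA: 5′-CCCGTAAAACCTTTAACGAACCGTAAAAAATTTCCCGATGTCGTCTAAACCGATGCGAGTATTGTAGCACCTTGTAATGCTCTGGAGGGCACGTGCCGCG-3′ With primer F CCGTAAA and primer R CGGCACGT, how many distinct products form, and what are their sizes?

Two products: 97 bp, 78 bp

The forward primer CCGTAAA matches the top strand at positions 2–8, 21–27.
The reverse primer's reverse complement is ACGTGCCG, matching at positions 91–98.
Each forward site pairs with the reverse site to give a product ending at position 98: sizes 97, 78 bp.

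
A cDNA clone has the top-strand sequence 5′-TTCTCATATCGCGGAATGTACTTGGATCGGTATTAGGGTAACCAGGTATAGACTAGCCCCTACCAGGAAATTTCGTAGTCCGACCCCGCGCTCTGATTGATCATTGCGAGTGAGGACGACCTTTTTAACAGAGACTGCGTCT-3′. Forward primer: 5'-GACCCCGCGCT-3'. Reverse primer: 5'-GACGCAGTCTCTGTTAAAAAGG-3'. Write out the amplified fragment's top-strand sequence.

5'-GACCCCGCGCTCTGATTGATCATTGCGAGTGAGGACGACCTTTTTAACAGAGACTGCGTC-3'

Forward primer GACCCCGCGCT is found on the top strand at positions 82–92.
Taking the reverse complement of GACGCAGTCTCTGTTAAAAAGG gives CCTTTTTAACAGAGACTGCGTC, found at positions 120–141 on the template; the primer anneals here to the top strand with its 3' end pointing upstream.
The product is the template from position 82 through 141 (60 bp).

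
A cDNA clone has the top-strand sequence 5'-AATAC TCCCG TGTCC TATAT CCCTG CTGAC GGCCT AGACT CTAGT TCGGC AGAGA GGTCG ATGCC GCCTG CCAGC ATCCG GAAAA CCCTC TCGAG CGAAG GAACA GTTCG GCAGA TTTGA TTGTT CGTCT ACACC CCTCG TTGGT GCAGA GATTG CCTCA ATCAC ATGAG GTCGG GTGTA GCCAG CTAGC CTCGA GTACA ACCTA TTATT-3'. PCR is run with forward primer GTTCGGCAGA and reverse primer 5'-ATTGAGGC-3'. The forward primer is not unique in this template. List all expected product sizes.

119 bp, 57 bp

The forward primer GTTCGGCAGA matches the top strand at positions 44–53, 106–115.
The reverse primer's reverse complement is GCCTCAAT, matching at positions 155–162.
Each forward site pairs with the reverse site to give a product ending at position 162: sizes 119, 57 bp.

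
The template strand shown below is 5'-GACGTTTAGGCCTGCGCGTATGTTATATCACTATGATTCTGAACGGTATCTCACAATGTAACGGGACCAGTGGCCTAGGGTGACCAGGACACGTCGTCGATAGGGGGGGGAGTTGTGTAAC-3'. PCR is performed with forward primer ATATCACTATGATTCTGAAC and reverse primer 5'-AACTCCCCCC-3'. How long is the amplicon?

90 bp

Forward primer ATATCACTATGATTCTGAAC is found on the top strand at positions 25–44.
Taking the reverse complement of AACTCCCCCC gives GGGGGGAGTT, found at positions 105–114 on the template; the primer anneals here to the top strand with its 3' end pointing upstream.
Product length = (reverse-primer end) − (forward-primer start) + 1 = 114 − 25 + 1 = 90 bp.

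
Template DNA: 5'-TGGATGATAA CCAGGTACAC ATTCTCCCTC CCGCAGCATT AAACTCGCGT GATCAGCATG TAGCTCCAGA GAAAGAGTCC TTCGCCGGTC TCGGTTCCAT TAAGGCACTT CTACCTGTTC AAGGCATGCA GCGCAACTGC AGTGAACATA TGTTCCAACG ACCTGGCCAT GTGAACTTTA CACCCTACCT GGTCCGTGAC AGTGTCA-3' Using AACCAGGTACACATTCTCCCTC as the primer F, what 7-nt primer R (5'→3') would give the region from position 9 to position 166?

The product's 3' end on the top strand is position 166.
The reverse primer anneals to the top strand over positions 160–166, i.e. to GACCTGG.
Its sequence written 5'→3' is the reverse complement: CCAGGTC.

5'-CCAGGTC-3'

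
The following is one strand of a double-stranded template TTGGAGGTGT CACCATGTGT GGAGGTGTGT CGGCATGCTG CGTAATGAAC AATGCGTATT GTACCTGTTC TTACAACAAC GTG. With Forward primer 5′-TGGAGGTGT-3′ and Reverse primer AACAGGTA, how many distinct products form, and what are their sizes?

Two products: 68 bp, 50 bp

The forward primer TGGAGGTGT matches the top strand at positions 2–10, 20–28.
The reverse primer's reverse complement is TACCTGTT, matching at positions 62–69.
Each forward site pairs with the reverse site to give a product ending at position 69: sizes 68, 50 bp.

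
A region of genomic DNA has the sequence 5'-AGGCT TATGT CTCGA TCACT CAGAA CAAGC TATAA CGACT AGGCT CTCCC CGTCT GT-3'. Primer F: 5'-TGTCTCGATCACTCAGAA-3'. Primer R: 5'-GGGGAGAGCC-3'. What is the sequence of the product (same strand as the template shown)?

5'-TGTCTCGATCACTCAGAACAAGCTATAACGACTAGGCTCTCCCC-3'

The forward primer matches the template at positions 8–25.
The reverse primer's reverse complement is GGCTCTCCCC, which matches the template at positions 42–51.
The product is the template from position 8 through 51 (44 bp).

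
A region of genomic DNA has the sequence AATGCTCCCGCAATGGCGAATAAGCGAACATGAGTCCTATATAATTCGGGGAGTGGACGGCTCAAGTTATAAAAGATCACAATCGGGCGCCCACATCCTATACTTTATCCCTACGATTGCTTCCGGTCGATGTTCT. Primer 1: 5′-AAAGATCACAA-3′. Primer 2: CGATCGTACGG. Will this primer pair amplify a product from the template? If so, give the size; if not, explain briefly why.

Primer 2 (CGATCGTACGG) does not match the top strand, and its reverse complement CCGTACGATCG does not match either.
With no annealing site for primer 2, no amplification occurs.

No product — primer 2 has no binding site in the template.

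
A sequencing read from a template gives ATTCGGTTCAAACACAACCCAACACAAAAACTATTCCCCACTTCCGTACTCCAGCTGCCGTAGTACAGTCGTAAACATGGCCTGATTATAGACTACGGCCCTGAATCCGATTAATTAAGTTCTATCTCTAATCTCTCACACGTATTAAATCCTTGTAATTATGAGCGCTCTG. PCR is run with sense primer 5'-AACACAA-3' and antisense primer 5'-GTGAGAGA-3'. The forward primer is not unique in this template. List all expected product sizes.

129 bp, 119 bp

The forward primer AACACAA matches the top strand at positions 11–17, 21–27.
The reverse primer's reverse complement is TCTCTCAC, matching at positions 132–139.
Each forward site pairs with the reverse site to give a product ending at position 139: sizes 129, 119 bp.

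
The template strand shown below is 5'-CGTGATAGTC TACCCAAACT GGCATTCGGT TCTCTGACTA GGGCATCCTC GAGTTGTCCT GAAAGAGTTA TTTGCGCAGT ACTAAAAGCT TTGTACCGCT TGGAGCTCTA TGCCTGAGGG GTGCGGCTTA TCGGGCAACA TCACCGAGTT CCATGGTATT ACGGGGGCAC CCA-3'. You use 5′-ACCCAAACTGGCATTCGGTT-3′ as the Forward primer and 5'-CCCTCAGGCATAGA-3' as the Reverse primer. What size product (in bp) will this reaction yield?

109 bp

Scanning the template, ACCCAAACTGGCATTCGGTT occurs at positions 12–31; this primer anneals to the bottom strand there with its 3' end pointing downstream.
Reverse complement of the reverse primer: TCTATGCCTGAGGG. This occurs on the top strand at positions 107–120.
The product runs from position 12 to position 120, so its length is 120 − 12 + 1 = 109 bp.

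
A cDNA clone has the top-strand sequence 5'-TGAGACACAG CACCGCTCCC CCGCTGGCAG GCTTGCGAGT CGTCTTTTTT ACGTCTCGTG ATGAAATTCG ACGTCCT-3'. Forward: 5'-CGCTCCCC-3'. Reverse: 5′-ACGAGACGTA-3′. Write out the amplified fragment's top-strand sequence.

Scanning the template, CGCTCCCC occurs at positions 14–21; this primer anneals to the bottom strand there with its 3' end pointing downstream.
Taking the reverse complement of ACGAGACGTA gives TACGTCTCGT, found at positions 50–59 on the template; the primer anneals here to the top strand with its 3' end pointing upstream.
The product is the template from position 14 through 59 (46 bp).

5'-CGCTCCCCCGCTGGCAGGCTTGCGAGTCGTCTTTTTTACGTCTCGT-3'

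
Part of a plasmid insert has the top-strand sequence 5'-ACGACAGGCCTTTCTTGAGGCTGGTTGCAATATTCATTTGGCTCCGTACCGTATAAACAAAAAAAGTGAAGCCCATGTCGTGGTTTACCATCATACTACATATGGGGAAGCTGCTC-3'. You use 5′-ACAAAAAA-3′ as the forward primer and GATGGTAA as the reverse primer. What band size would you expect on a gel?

36 bp

Forward primer ACAAAAAA is found on the top strand at positions 57–64.
The reverse primer's reverse complement is TTACCATC, which matches the template at positions 85–92.
The product runs from position 57 to position 92, so its length is 92 − 57 + 1 = 36 bp.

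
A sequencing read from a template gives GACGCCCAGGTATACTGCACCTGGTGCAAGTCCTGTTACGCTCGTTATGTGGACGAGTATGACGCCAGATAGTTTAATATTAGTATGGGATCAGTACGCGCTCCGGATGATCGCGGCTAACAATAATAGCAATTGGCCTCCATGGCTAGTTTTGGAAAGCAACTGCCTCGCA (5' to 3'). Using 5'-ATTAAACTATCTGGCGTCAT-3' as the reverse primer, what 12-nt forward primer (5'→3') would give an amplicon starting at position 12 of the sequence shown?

5'-ATACTGCACCTG-3'

The reverse primer's reverse complement ATGACGCCAGATAGTTTAAT matches the template at positions 59–78; the product starts at position 12.
The forward primer is identical to the top strand over positions 12–23: ATACTGCACCTG.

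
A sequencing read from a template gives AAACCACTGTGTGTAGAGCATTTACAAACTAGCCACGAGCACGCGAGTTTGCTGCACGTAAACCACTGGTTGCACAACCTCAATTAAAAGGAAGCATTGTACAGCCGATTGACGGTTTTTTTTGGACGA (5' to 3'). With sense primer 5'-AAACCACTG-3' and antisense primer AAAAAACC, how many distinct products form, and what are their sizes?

Two products: 121 bp, 62 bp

The forward primer AAACCACTG matches the top strand at positions 1–9, 60–68.
The reverse primer's reverse complement is GGTTTTTT, matching at positions 114–121.
Each forward site pairs with the reverse site to give a product ending at position 121: sizes 121, 62 bp.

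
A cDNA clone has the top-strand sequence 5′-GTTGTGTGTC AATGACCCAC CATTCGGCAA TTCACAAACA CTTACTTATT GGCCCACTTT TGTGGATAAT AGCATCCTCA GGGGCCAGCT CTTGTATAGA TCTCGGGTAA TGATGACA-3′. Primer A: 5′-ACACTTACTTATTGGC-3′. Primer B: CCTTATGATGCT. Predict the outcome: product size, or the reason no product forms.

No product — primer B has no binding site in the template.

Primer B (CCTTATGATGCT) does not match the top strand, and its reverse complement AGCATCATAAGG does not match either.
With no annealing site for primer B, no amplification occurs.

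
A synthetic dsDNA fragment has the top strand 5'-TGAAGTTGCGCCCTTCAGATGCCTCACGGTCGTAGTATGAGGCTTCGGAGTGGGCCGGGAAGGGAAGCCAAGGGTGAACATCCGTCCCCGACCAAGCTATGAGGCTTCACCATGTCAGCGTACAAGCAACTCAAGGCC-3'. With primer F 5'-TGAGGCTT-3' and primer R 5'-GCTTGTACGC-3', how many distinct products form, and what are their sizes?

Two products: 90 bp, 28 bp

The forward primer TGAGGCTT matches the top strand at positions 38–45, 100–107.
The reverse primer's reverse complement is GCGTACAAGC, matching at positions 118–127.
Each forward site pairs with the reverse site to give a product ending at position 127: sizes 90, 28 bp.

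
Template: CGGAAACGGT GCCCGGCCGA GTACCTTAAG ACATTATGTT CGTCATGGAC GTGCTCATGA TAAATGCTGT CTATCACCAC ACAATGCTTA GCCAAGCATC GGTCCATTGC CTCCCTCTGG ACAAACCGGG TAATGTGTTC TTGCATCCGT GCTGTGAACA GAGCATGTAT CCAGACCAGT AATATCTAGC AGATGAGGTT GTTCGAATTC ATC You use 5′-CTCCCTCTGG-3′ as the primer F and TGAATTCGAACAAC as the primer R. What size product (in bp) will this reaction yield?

Forward primer CTCCCTCTGG is found on the top strand at positions 111–120.
Reverse complement of the reverse primer: GTTGTTCGAATTCA. This occurs on the top strand at positions 198–211.
Amplicon spans positions 111–211: 101 bp.

101 bp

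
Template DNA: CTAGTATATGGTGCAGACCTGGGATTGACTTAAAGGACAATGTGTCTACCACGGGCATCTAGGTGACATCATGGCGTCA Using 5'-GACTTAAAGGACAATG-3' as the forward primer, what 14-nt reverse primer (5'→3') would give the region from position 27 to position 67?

5'-GTCACCTAGATGCC-3'

The product's 3' end on the top strand is position 67.
The reverse primer anneals to the top strand over positions 54–67, i.e. to GGCATCTAGGTGAC.
Its sequence written 5'→3' is the reverse complement: GTCACCTAGATGCC.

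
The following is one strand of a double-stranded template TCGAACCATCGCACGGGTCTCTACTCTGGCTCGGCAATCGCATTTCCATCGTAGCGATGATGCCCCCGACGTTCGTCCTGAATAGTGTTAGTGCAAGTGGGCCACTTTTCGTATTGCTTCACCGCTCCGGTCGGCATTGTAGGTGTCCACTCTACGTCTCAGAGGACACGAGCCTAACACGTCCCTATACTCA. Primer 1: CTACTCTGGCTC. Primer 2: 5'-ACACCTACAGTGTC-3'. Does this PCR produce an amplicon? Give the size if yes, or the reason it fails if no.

Primer 2 (ACACCTACAGTGTC) does not match the top strand, and its reverse complement GACACTGTAGGTGT does not match either.
With no annealing site for primer 2, no amplification occurs.

No product — primer 2 has no binding site in the template.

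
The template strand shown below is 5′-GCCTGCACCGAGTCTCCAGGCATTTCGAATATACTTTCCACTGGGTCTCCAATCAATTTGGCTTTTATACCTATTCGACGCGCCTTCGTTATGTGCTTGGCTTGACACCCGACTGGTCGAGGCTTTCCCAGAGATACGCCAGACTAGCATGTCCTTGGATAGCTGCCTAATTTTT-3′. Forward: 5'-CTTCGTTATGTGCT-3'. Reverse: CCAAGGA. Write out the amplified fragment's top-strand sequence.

5'-CTTCGTTATGTGCTTGGCTTGACACCCGACTGGTCGAGGCTTTCCCAGAGATACGCCAGACTAGCATGTCCTTGG-3'

Scanning the template, CTTCGTTATGTGCT occurs at positions 84–97; this primer anneals to the bottom strand there with its 3' end pointing downstream.
Taking the reverse complement of CCAAGGA gives TCCTTGG, found at positions 152–158 on the template; the primer anneals here to the top strand with its 3' end pointing upstream.
The product is the template from position 84 through 158 (75 bp).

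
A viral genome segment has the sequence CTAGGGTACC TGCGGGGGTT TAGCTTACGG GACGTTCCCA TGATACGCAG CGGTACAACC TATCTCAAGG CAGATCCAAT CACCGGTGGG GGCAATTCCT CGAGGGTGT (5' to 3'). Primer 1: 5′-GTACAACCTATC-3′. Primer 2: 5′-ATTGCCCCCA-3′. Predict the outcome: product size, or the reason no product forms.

Primer 1 (GTACAACCTATC) matches the top strand at positions 53–64; it acts as a forward primer.
Primer 2's reverse complement is TGGGGGCAAT, matching the top strand at positions 87–96; it acts as a reverse primer.
The 3' ends face each other across positions 53–96, giving a 44 bp product.

Yes — a 44 bp product.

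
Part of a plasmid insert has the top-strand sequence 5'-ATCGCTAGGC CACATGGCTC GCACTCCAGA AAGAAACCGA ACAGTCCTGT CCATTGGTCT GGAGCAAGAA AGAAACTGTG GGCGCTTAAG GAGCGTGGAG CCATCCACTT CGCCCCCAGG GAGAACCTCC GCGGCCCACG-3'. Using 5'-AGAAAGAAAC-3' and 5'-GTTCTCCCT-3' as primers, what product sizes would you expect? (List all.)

99 bp, 60 bp

The forward primer AGAAAGAAAC matches the top strand at positions 28–37, 67–76.
The reverse primer's reverse complement is AGGGAGAAC, matching at positions 118–126.
Each forward site pairs with the reverse site to give a product ending at position 126: sizes 99, 60 bp.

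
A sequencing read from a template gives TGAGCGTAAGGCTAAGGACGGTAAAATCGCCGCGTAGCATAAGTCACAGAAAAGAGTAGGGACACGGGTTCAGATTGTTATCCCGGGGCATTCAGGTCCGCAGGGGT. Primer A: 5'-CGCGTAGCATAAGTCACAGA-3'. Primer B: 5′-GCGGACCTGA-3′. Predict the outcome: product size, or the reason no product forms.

Primer A (CGCGTAGCATAAGTCACAGA) matches the top strand at positions 31–50; it acts as a forward primer.
Primer B's reverse complement is TCAGGTCCGC, matching the top strand at positions 92–101; it acts as a reverse primer.
The 3' ends face each other across positions 31–101, giving a 71 bp product.

Yes — a 71 bp product.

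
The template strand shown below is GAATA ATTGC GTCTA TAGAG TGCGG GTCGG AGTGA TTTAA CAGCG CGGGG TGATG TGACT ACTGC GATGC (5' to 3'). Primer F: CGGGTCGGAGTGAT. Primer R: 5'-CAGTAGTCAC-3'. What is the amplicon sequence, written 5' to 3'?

5'-CGGGTCGGAGTGATTTAACAGCGCGGGGTGATGTGACTACTG-3'

Forward primer CGGGTCGGAGTGAT is found on the top strand at positions 23–36.
The reverse primer's reverse complement is GTGACTACTG, which matches the template at positions 55–64.
The product is the template from position 23 through 64 (42 bp).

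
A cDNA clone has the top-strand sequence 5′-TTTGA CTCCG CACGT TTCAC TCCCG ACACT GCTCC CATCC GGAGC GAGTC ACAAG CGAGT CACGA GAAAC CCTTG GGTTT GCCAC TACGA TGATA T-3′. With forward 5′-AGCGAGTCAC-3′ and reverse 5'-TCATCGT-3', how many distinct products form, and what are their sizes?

The forward primer AGCGAGTCAC matches the top strand at positions 43–52, 54–63.
The reverse primer's reverse complement is ACGATGA, matching at positions 87–93.
Each forward site pairs with the reverse site to give a product ending at position 93: sizes 51, 40 bp.

Two products: 51 bp, 40 bp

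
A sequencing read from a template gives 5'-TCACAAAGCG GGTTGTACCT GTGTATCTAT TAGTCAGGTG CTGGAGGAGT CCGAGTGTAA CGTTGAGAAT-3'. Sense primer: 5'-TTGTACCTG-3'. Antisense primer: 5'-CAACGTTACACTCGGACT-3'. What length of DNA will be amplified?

53 bp

The forward primer matches the template at positions 13–21.
Taking the reverse complement of CAACGTTACACTCGGACT gives AGTCCGAGTGTAACGTTG, found at positions 48–65 on the template; the primer anneals here to the top strand with its 3' end pointing upstream.
Amplicon spans positions 13–65: 53 bp.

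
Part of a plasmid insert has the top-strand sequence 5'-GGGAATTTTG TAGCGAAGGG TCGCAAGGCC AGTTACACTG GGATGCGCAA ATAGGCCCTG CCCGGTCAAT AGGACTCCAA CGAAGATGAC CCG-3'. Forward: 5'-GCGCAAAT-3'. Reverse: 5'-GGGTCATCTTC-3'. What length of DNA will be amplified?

The forward primer matches the template at positions 45–52.
Reverse complement of the reverse primer: GAAGATGACCC. This occurs on the top strand at positions 82–92.
Amplicon spans positions 45–92: 48 bp.

48 bp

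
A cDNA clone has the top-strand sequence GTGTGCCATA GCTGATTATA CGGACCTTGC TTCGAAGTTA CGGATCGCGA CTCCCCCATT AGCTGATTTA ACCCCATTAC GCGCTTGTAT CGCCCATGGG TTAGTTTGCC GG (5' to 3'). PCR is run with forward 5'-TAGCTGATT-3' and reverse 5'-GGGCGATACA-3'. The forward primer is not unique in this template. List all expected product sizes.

87 bp, 36 bp

The forward primer TAGCTGATT matches the top strand at positions 9–17, 60–68.
The reverse primer's reverse complement is TGTATCGCCC, matching at positions 86–95.
Each forward site pairs with the reverse site to give a product ending at position 95: sizes 87, 36 bp.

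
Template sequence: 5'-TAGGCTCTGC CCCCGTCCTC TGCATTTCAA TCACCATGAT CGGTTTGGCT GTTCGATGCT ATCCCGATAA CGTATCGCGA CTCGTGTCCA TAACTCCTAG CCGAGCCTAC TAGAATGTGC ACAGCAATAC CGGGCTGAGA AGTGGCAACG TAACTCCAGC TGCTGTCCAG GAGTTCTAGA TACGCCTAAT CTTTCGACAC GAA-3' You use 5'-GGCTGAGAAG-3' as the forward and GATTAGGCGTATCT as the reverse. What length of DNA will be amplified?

Scanning the template, GGCTGAGAAG occurs at positions 133–142; this primer anneals to the bottom strand there with its 3' end pointing downstream.
Taking the reverse complement of GATTAGGCGTATCT gives AGATACGCCTAATC, found at positions 178–191 on the template; the primer anneals here to the top strand with its 3' end pointing upstream.
Amplicon spans positions 133–191: 59 bp.

59 bp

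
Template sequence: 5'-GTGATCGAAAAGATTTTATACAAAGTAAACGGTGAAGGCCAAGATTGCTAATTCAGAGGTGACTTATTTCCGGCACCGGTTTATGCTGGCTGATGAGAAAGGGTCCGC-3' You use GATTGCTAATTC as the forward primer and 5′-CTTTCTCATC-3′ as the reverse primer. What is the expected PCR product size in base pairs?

The forward primer matches the template at positions 43–54.
Reverse complement of the reverse primer: GATGAGAAAG. This occurs on the top strand at positions 92–101.
Product length = (reverse-primer end) − (forward-primer start) + 1 = 101 − 43 + 1 = 59 bp.

59 bp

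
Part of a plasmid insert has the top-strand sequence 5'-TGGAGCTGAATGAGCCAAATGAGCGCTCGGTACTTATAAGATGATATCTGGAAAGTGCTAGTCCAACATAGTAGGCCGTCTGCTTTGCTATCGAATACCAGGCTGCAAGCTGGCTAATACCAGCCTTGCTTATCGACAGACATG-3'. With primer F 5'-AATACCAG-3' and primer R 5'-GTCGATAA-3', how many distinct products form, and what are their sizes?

Two products: 44 bp, 22 bp

The forward primer AATACCAG matches the top strand at positions 94–101, 116–123.
The reverse primer's reverse complement is TTATCGAC, matching at positions 130–137.
Each forward site pairs with the reverse site to give a product ending at position 137: sizes 44, 22 bp.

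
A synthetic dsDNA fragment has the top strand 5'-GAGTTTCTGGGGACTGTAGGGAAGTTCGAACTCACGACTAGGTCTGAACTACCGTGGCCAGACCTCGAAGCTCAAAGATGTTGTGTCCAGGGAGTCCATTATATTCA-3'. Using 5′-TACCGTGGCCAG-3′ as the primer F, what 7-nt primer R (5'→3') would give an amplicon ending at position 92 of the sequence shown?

The forward primer binds at positions 50–61; the product's 3' end on the top strand is position 92.
The reverse primer anneals to the top strand over positions 86–92, i.e. to TCCAGGG.
Its sequence written 5'→3' is the reverse complement: CCCTGGA.

5'-CCCTGGA-3'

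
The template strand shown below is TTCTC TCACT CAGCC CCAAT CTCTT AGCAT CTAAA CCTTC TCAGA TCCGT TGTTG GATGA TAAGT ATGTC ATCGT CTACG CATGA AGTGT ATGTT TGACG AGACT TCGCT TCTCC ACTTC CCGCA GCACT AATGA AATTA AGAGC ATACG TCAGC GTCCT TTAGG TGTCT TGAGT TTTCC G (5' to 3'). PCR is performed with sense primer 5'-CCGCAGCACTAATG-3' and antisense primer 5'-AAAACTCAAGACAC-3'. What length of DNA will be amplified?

Forward primer CCGCAGCACTAATG is found on the top strand at positions 121–134.
Taking the reverse complement of AAAACTCAAGACAC gives GTGTCTTGAGTTTT, found at positions 165–178 on the template; the primer anneals here to the top strand with its 3' end pointing upstream.
Amplicon spans positions 121–178: 58 bp.

58 bp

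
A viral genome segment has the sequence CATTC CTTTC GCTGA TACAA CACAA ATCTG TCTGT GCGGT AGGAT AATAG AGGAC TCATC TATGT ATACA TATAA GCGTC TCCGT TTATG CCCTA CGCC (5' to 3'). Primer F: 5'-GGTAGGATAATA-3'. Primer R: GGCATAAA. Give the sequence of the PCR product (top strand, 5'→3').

5'-GGTAGGATAATAGAGGACTCATCTATGTATACATATAAGCGTCTCCGTTTATGCC-3'

Scanning the template, GGTAGGATAATA occurs at positions 38–49; this primer anneals to the bottom strand there with its 3' end pointing downstream.
The reverse primer's reverse complement is TTTATGCC, which matches the template at positions 85–92.
The product is the template from position 38 through 92 (55 bp).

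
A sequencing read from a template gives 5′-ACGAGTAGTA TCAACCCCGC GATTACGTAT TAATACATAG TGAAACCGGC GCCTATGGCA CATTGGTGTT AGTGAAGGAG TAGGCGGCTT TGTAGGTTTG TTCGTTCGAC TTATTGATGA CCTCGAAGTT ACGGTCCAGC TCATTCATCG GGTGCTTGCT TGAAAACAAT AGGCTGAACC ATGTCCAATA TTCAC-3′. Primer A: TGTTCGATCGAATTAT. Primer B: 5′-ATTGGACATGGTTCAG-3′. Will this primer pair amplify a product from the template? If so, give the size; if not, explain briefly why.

Primer A (TGTTCGATCGAATTAT) does not match the top strand, and its reverse complement ATAATTCGATCGAACA does not match either.
With no annealing site for primer A, no amplification occurs.

No product — primer A has no binding site in the template.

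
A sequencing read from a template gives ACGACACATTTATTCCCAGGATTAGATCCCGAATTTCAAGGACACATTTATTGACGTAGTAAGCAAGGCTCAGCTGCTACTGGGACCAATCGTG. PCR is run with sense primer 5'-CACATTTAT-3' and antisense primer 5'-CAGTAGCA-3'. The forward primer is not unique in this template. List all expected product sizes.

The forward primer CACATTTAT matches the top strand at positions 5–13, 43–51.
The reverse primer's reverse complement is TGCTACTG, matching at positions 75–82.
Each forward site pairs with the reverse site to give a product ending at position 82: sizes 78, 40 bp.

78 bp, 40 bp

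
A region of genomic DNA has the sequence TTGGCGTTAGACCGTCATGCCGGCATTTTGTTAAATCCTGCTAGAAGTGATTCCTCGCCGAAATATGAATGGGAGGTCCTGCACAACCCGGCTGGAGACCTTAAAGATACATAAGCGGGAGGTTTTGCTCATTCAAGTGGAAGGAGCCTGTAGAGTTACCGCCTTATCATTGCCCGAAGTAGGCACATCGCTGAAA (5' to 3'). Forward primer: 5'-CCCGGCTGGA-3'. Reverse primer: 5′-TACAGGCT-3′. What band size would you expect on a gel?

66 bp

Forward primer CCCGGCTGGA is found on the top strand at positions 87–96.
Reverse complement of the reverse primer: AGCCTGTA. This occurs on the top strand at positions 145–152.
The product runs from position 87 to position 152, so its length is 152 − 87 + 1 = 66 bp.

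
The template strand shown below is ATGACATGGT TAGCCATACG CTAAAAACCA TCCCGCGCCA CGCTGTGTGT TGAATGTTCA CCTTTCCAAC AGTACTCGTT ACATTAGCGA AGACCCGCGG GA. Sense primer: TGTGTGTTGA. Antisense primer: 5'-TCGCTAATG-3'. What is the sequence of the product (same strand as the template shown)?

Forward primer TGTGTGTTGA is found on the top strand at positions 44–53.
Reverse complement of the reverse primer: CATTAGCGA. This occurs on the top strand at positions 82–90.
The product is the template from position 44 through 90 (47 bp).

5'-TGTGTGTTGAATGTTCACCTTTCCAACAGTACTCGTTACATTAGCGA-3'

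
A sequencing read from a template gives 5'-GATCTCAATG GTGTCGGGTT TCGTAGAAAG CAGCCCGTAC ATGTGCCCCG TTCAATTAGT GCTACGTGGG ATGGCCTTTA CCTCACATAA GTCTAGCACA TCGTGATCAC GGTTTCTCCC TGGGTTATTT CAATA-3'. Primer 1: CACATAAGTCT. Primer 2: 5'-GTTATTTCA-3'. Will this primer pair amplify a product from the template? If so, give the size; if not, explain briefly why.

No product — both primers anneal to the same strand and extend in the same direction.

Primer 1 (CACATAAGTCT) matches the top strand at positions 84–94 (3' end points downstream).
Primer 2 (GTTATTTCA) also matches the top strand directly, at positions 124–132 — its reverse complement TGAAATAAC is not present.
Both primers anneal to the bottom strand with 3' ends pointing the same way, so neither can prime synthesis back toward the other.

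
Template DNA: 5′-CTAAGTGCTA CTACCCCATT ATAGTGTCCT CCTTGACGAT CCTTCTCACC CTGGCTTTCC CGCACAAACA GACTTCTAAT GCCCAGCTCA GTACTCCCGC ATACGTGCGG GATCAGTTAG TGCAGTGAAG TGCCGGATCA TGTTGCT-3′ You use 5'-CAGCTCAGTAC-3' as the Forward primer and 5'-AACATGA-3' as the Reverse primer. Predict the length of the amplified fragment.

61 bp

The forward primer matches the template at positions 84–94.
The reverse primer's reverse complement is TCATGTT, which matches the template at positions 138–144.
Product length = (reverse-primer end) − (forward-primer start) + 1 = 144 − 84 + 1 = 61 bp.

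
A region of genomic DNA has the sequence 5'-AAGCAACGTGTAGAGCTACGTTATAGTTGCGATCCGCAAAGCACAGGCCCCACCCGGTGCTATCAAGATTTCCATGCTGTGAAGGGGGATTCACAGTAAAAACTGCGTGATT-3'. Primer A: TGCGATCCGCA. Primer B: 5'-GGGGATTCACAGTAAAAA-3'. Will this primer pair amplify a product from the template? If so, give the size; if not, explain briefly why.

No product — both primers anneal to the same strand and extend in the same direction.

Primer A (TGCGATCCGCA) matches the top strand at positions 28–38 (3' end points downstream).
Primer B (GGGGATTCACAGTAAAAA) also matches the top strand directly, at positions 85–102 — its reverse complement TTTTTACTGTGAATCCCC is not present.
Both primers anneal to the bottom strand with 3' ends pointing the same way, so neither can prime synthesis back toward the other.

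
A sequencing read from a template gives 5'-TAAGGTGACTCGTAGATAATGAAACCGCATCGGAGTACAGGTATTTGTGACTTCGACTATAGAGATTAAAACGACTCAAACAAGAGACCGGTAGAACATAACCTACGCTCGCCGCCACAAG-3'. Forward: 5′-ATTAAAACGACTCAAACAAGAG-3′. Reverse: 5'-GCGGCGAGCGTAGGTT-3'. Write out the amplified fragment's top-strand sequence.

5'-ATTAAAACGACTCAAACAAGAGACCGGTAGAACATAACCTACGCTCGCCGC-3'

The forward primer matches the template at positions 65–86.
Taking the reverse complement of GCGGCGAGCGTAGGTT gives AACCTACGCTCGCCGC, found at positions 100–115 on the template; the primer anneals here to the top strand with its 3' end pointing upstream.
The product is the template from position 65 through 115 (51 bp).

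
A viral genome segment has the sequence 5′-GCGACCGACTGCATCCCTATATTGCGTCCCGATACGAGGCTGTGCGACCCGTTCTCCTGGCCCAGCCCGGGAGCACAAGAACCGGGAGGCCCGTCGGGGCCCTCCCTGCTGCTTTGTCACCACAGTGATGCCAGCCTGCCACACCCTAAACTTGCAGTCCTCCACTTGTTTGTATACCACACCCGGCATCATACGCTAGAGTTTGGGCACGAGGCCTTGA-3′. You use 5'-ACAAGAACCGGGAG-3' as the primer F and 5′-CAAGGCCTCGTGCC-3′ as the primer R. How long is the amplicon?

145 bp

Scanning the template, ACAAGAACCGGGAG occurs at positions 75–88; this primer anneals to the bottom strand there with its 3' end pointing downstream.
Taking the reverse complement of CAAGGCCTCGTGCC gives GGCACGAGGCCTTG, found at positions 206–219 on the template; the primer anneals here to the top strand with its 3' end pointing upstream.
Amplicon spans positions 75–219: 145 bp.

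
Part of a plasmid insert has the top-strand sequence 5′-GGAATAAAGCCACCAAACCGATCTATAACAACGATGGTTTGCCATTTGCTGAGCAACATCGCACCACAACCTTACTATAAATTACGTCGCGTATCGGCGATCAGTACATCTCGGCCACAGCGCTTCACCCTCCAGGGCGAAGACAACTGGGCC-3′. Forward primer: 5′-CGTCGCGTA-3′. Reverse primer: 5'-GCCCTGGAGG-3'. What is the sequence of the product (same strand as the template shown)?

The forward primer matches the template at positions 85–93.
Reverse complement of the reverse primer: CCTCCAGGGC. This occurs on the top strand at positions 129–138.
The product is the template from position 85 through 138 (54 bp).

5'-CGTCGCGTATCGGCGATCAGTACATCTCGGCCACAGCGCTTCACCCTCCAGGGC-3'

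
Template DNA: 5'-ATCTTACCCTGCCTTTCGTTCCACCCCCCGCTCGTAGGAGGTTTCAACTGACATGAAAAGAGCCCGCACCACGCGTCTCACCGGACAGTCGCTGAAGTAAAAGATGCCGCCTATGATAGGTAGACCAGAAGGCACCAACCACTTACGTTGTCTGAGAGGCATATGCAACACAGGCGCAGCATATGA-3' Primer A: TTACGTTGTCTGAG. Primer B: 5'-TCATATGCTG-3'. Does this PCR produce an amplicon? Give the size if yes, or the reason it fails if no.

Primer A (TTACGTTGTCTGAG) matches the top strand at positions 143–156; it acts as a forward primer.
Primer B's reverse complement is CAGCATATGA, matching the top strand at positions 177–186; it acts as a reverse primer.
The 3' ends face each other across positions 143–186, giving a 44 bp product.

Yes — a 44 bp product.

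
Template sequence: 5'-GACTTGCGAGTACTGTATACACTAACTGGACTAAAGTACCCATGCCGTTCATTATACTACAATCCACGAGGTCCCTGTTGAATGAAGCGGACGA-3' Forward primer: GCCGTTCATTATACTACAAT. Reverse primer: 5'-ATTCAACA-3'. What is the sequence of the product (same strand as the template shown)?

5'-GCCGTTCATTATACTACAATCCACGAGGTCCCTGTTGAAT-3'

The forward primer matches the template at positions 44–63.
The reverse primer's reverse complement is TGTTGAAT, which matches the template at positions 76–83.
The product is the template from position 44 through 83 (40 bp).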